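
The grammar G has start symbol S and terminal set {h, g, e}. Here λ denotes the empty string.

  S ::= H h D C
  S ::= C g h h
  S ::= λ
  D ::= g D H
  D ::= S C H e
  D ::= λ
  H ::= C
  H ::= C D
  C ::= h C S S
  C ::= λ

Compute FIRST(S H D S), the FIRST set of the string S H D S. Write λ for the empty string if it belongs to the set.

{λ, e, g, h}

FIRST(C): from C::=h C S S we get {h}; from C::=λ we get {λ}. So FIRST(C) = {λ, h}.
FIRST(S): from S::=H h D C we get {e, g, h}; from S::=C g h h we get {g, h}; from S::=λ we get {λ}. So FIRST(S) = {λ, e, g, h}.
FIRST(D): from D::=g D H we get {g}; from D::=S C H e we get {e, g, h}; from D::=λ we get {λ}. So FIRST(D) = {λ, e, g, h}.
FIRST(H): from H::=C we get {λ, h}; from H::=C D we get {λ, e, g, h}. So FIRST(H) = {λ, e, g, h}.
FIRST(S H D S): take FIRST of each symbol in turn, carrying on past any symbol whose FIRST contains λ; result {λ, e, g, h}.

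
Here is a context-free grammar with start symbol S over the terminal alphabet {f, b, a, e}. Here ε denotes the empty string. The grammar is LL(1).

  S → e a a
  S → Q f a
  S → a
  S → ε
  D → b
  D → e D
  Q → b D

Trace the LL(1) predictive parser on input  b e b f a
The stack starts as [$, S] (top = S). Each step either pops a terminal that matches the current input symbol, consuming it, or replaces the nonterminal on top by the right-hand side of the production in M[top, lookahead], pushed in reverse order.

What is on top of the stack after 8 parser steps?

a

step 1: stack=$ S  input=b e b f a $  — expand S → Q f a
step 2: stack=$ a f Q  input=b e b f a $  — expand Q → b D
step 3: stack=$ a f D b  input=b e b f a $  — match b
step 4: stack=$ a f D  input=e b f a $  — expand D → e D
step 5: stack=$ a f D e  input=e b f a $  — match e
step 6: stack=$ a f D  input=b f a $  — expand D → b
step 7: stack=$ a f b  input=b f a $  — match b
step 8: stack=$ a f  input=f a $  — match f
Stack after step 8: $ a (top = a).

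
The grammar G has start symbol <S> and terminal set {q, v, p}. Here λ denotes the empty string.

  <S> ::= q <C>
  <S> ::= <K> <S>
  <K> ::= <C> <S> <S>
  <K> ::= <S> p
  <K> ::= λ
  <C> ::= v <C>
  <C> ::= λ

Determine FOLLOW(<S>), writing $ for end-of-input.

{$, p, q, v}

FIRST(<C>) = {λ, v}
FIRST(<S>) = {q, v}  (via <K> <S>)
FIRST(<K>) = {λ, q, v}  (via <C> <S> <S>, <S> p)
FOLLOW(<S>) includes $ since <S> is the start symbol.
FOLLOW(<K>): in <S>::=<K> <S>, <K> is followed by <S> with FIRST {q, v}. Thus FOLLOW(<K>) = {q, v}.
FOLLOW(<S>): in <S>::=<K> <S>, the suffix after <S> is empty (adds nothing new); in <K>::=<C> <S> <S> (occurrence 1), <S> is followed by <S> with FIRST {q, v}; in <K>::=<C> <S> <S> (occurrence 2), the suffix after <S> is empty, so FOLLOW(<S>) ⊇ FOLLOW(<K>) = {q, v}; in <K>::=<S> p, <S> is followed by p with FIRST {p}. Thus FOLLOW(<S>) = {$, p, q, v}.
FOLLOW(<C>): in <S>::=q <C>, the suffix after <C> is empty, so FOLLOW(<C>) ⊇ FOLLOW(<S>) = {$, p, q, v}; in <K>::=<C> <S> <S>, <C> is followed by <S> <S> with FIRST {q, v}; in <C>::=v <C>, the suffix after <C> is empty (adds nothing new). Thus FOLLOW(<C>) = {$, p, q, v}.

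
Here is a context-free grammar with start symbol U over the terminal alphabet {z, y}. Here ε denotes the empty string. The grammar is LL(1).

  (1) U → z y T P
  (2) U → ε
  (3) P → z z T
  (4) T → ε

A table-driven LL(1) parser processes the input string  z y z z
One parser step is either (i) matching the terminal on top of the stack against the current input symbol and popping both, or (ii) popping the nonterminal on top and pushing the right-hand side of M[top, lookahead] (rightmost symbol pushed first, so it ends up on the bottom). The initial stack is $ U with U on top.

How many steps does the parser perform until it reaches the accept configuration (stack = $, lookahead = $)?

8

     Stack      Input      Action
  1  $ U        z y z z $  expand U → z y T P
  2  $ P T y z  z y z z $  match z
  3  $ P T y    y z z $    match y
  4  $ P T      z z $      expand T → ε
  5  $ P        z z $      expand P → z z T
  6  $ T z z    z z $      match z
  7  $ T z      z $        match z
  8  $ T        $          expand T → ε
Accept reached after 8 steps.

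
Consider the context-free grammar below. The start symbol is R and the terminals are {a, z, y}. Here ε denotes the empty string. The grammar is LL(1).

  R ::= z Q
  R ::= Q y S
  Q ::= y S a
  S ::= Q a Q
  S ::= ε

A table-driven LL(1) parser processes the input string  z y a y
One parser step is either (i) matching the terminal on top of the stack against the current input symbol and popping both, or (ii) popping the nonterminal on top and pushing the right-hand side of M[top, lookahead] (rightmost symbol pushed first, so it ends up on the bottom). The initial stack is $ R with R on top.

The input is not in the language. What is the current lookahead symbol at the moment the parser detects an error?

step 1: stack=$ R  input=z y a y $  — expand R ::= z Q
step 2: stack=$ Q z  input=z y a y $  — match z
step 3: stack=$ Q  input=y a y $  — expand Q ::= y S a
step 4: stack=$ a S y  input=y a y $  — match y
step 5: stack=$ a S  input=a y $  — expand S ::= ε
step 6: stack=$ a  input=a y $  — match a
step 7: stack=$  input=y $  — error: stack empty but input remains

y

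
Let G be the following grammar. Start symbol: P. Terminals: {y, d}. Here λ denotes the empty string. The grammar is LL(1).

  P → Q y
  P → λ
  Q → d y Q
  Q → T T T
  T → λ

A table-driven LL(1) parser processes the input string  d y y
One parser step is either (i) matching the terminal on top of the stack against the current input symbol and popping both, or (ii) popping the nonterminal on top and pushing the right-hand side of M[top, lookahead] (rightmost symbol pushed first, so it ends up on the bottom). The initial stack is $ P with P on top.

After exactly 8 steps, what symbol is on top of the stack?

y

     Stack      Input    Action
  1  $ P        d y y $  expand P → Q y
  2  $ y Q      d y y $  expand Q → d y Q
  3  $ y Q y d  d y y $  match d
  4  $ y Q y    y y $    match y
  5  $ y Q      y $      expand Q → T T T
  6  $ y T T T  y $      expand T → λ
  7  $ y T T    y $      expand T → λ
  8  $ y T      y $      expand T → λ
Stack after step 8: $ y (top = y).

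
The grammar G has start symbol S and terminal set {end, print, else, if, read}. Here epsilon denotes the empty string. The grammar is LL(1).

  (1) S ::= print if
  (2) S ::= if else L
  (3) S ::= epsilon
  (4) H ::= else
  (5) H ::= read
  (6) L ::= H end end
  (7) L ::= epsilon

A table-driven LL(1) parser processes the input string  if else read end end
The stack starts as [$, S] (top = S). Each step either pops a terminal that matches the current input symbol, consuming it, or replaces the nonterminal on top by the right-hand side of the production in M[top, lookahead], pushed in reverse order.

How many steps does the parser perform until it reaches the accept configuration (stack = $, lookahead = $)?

step 1: stack=$ S  input=if else read end end $  — expand S ::= if else L
step 2: stack=$ L else if  input=if else read end end $  — match if
step 3: stack=$ L else  input=else read end end $  — match else
step 4: stack=$ L  input=read end end $  — expand L ::= H end end
step 5: stack=$ end end H  input=read end end $  — expand H ::= read
step 6: stack=$ end end read  input=read end end $  — match read
step 7: stack=$ end end  input=end end $  — match end
step 8: stack=$ end  input=end $  — match end
Accept reached after 8 steps.

8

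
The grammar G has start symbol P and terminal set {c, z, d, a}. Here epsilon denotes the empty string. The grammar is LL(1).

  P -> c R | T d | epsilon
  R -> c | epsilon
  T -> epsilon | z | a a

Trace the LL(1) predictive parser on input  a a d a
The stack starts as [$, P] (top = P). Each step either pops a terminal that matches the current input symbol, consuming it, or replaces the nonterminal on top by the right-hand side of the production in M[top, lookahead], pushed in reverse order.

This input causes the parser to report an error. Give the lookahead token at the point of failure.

step 1: stack=$ P  input=a a d a $  — expand P -> T d
step 2: stack=$ d T  input=a a d a $  — expand T -> a a
step 3: stack=$ d a a  input=a a d a $  — match a
step 4: stack=$ d a  input=a d a $  — match a
step 5: stack=$ d  input=d a $  — match d
step 6: stack=$  input=a $  — error: stack empty but input remains

a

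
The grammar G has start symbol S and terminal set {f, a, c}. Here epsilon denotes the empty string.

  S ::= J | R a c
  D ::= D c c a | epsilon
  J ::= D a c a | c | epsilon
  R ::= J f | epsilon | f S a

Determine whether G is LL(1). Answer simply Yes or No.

FIRST(S) = {epsilon, a, c, f}
FIRST(D) = {epsilon, c}
FIRST(J) = {epsilon, a, c}
FIRST(R) = {epsilon, a, c, f}
FOLLOW(S) = {$, a}
FOLLOW(D) = {a, c}
FOLLOW(J) = {$, a, f}
FOLLOW(R) = {a}
Cell M[D, c] receives both D ::= D c c a and D ::= epsilon — the grammar is not LL(1).

No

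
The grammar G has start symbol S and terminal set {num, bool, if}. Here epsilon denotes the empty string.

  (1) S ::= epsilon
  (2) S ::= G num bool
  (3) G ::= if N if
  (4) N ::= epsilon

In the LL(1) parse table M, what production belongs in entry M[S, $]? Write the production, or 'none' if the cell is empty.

FIRST(G) = {if}
FIRST(N) = {epsilon}
FIRST(S) = {epsilon, if}  (via G num bool)
FOLLOW(S) includes $ since S is the start symbol.
FOLLOW(S): S appears on no right-hand side. Thus FOLLOW(S) = {$}.
For S ::= epsilon: FIRST(epsilon) = {epsilon}, so it goes in M[S, t] for t ∈ {}; since epsilon ∈ FIRST, also for every t ∈ FOLLOW(S) = {$}.
For S ::= G num bool: FIRST(G num bool) = {if}, so it goes in M[S, t] for t ∈ {if}.

S ::= epsilon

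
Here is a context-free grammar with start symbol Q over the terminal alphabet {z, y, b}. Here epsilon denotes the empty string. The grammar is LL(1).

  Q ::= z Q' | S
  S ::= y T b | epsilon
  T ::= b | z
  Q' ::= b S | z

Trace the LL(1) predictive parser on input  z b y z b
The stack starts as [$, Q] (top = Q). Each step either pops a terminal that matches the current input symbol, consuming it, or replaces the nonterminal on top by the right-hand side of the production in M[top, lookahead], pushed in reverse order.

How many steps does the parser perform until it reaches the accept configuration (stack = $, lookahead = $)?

     Stack    Input        Action
  1  $ Q      z b y z b $  expand Q ::= z Q'
  2  $ Q' z   z b y z b $  match z
  3  $ Q'     b y z b $    expand Q' ::= b S
  4  $ S b    b y z b $    match b
  5  $ S      y z b $      expand S ::= y T b
  6  $ b T y  y z b $      match y
  7  $ b T    z b $        expand T ::= z
  8  $ b z    z b $        match z
  9  $ b      b $          match b
Accept reached after 9 steps.

9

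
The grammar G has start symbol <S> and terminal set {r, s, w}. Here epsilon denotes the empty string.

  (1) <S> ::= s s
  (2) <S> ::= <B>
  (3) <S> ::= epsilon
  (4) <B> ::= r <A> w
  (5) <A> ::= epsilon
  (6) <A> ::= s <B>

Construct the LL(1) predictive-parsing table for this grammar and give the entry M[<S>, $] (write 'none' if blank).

<S> ::= epsilon

FIRST(<B>): from <B>::=r <A> w we get {r}. So FIRST(<B>) = {r}.
FIRST(<A>): from <A>::=epsilon we get {epsilon}; from <A>::=s <B> we get {s}. So FIRST(<A>) = {epsilon, s}.
FIRST(<S>): from <S>::=s s we get {s}; from <S>::=<B> we get {r}; from <S>::=epsilon we get {epsilon}. So FIRST(<S>) = {epsilon, r, s}.
FOLLOW(<S>) includes $ since <S> is the start symbol.
FOLLOW(<S>): <S> appears on no right-hand side. Thus FOLLOW(<S>) = {$}.
For <S> ::= s s: FIRST(s s) = {s}, so it goes in M[<S>, t] for t ∈ {s}.
For <S> ::= <B>: FIRST(<B>) = {r}, so it goes in M[<S>, t] for t ∈ {r}.
For <S> ::= epsilon: FIRST(epsilon) = {epsilon}, so it goes in M[<S>, t] for t ∈ {}; since epsilon ∈ FIRST, also for every t ∈ FOLLOW(<S>) = {$}.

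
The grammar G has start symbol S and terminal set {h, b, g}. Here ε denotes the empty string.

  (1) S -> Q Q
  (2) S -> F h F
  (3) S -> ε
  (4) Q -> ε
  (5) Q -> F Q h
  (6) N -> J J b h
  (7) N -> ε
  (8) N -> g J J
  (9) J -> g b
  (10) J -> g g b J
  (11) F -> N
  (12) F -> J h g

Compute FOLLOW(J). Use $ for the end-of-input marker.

{$, b, g, h}

FIRST(J) = {g}
FIRST(N) = {ε, g}  (via J J b h)
FIRST(F) = {ε, g}  (via N, J h g)
FIRST(Q) = {ε, g, h}  (via F Q h)
FIRST(S) = {ε, g, h}  (via Q Q, F h F)
FOLLOW(S) includes $ since S is the start symbol.
FOLLOW(S): S appears on no right-hand side. Thus FOLLOW(S) = {$}.
FOLLOW(Q): in S->Q Q (occurrence 1), Q is followed by Q with FIRST {ε, g, h}; in S->Q Q (occurrence 1), the suffix after Q is nullable, so FOLLOW(Q) ⊇ FOLLOW(S) = {$}; in S->Q Q (occurrence 2), the suffix after Q is empty, so FOLLOW(Q) ⊇ FOLLOW(S) = {$}; in Q->F Q h, Q is followed by h with FIRST {h}. Thus FOLLOW(Q) = {$, g, h}.
FOLLOW(F): in S->F h F (occurrence 1), F is followed by h F with FIRST {h}; in S->F h F (occurrence 2), the suffix after F is empty, so FOLLOW(F) ⊇ FOLLOW(S) = {$}; in Q->F Q h, F is followed by Q h with FIRST {g, h}. Thus FOLLOW(F) = {$, g, h}.
FOLLOW(N): in F->N, the suffix after N is empty, so FOLLOW(N) ⊇ FOLLOW(F) = {$, g, h}. Thus FOLLOW(N) = {$, g, h}.
FOLLOW(J): in N->J J b h (occurrence 1), J is followed by J b h with FIRST {g}; in N->J J b h (occurrence 2), J is followed by b h with FIRST {b}; in N->g J J (occurrence 1), J is followed by J with FIRST {g}; in N->g J J (occurrence 2), the suffix after J is empty, so FOLLOW(J) ⊇ FOLLOW(N) = {$, g, h}; in J->g g b J, the suffix after J is empty (adds nothing new); in F->J h g, J is followed by h g with FIRST {h}. Thus FOLLOW(J) = {$, b, g, h}.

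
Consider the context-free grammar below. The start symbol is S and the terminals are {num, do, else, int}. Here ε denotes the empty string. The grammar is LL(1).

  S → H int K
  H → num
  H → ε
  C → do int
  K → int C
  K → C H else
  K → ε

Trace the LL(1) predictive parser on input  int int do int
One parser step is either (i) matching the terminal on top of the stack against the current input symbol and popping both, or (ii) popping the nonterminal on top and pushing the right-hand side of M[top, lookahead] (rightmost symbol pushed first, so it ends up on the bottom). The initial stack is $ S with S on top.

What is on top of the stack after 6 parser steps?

step 1: stack=$ S  input=int int do int $  — expand S → H int K
step 2: stack=$ K int H  input=int int do int $  — expand H → ε
step 3: stack=$ K int  input=int int do int $  — match int
step 4: stack=$ K  input=int do int $  — expand K → int C
step 5: stack=$ C int  input=int do int $  — match int
step 6: stack=$ C  input=do int $  — expand C → do int
Stack after step 6: $ int do (top = do).

do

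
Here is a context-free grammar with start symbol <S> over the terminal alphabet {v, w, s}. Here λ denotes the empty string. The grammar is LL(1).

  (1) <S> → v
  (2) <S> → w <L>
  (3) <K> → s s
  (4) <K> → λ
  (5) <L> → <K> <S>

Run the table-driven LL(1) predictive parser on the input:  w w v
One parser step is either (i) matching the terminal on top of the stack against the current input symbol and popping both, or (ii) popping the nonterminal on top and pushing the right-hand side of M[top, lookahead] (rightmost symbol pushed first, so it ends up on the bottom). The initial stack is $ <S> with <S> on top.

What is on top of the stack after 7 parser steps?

     Stack      Input    Action
  1  $ <S>      w w v $  expand <S> → w <L>
  2  $ <L> w    w w v $  match w
  3  $ <L>      w v $    expand <L> → <K> <S>
  4  $ <S> <K>  w v $    expand <K> → λ
  5  $ <S>      w v $    expand <S> → w <L>
  6  $ <L> w    w v $    match w
  7  $ <L>      v $      expand <L> → <K> <S>
Stack after step 7: $ <S> <K> (top = <K>).

<K>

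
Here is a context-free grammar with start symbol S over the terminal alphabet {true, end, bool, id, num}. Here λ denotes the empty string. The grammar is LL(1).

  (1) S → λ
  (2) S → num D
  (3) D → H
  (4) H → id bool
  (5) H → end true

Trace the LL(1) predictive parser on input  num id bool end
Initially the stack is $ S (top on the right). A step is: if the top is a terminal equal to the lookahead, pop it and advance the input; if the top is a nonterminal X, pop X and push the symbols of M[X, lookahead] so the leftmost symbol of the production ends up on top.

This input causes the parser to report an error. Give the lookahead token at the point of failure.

end

step 1: stack=$ S  input=num id bool end $  — expand S → num D
step 2: stack=$ D num  input=num id bool end $  — match num
step 3: stack=$ D  input=id bool end $  — expand D → H
step 4: stack=$ H  input=id bool end $  — expand H → id bool
step 5: stack=$ bool id  input=id bool end $  — match id
step 6: stack=$ bool  input=bool end $  — match bool
step 7: stack=$  input=end $  — error: stack empty but input remains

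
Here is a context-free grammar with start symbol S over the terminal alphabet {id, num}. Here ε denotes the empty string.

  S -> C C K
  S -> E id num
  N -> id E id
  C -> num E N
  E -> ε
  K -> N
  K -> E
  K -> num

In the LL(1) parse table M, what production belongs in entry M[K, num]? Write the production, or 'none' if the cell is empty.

FIRST(N): from N->id E id we get {id}. So FIRST(N) = {id}.
FIRST(C): from C->num E N we get {num}. So FIRST(C) = {num}.
FIRST(E): from E->ε we get {ε}. So FIRST(E) = {ε}.
FIRST(S): from S->C C K we get {num}; from S->E id num we get {id}. So FIRST(S) = {id, num}.
FIRST(K): from K->N we get {id}; from K->E we get {ε}; from K->num we get {num}. So FIRST(K) = {ε, id, num}.
FOLLOW(S) includes $ since S is the start symbol.
FOLLOW(S): S appears on no right-hand side. Thus FOLLOW(S) = {$}.
FOLLOW(K): in S->C C K, the suffix after K is empty, so FOLLOW(K) ⊇ FOLLOW(S) = {$}. Thus FOLLOW(K) = {$}.
For K -> N: FIRST(N) = {id}, so it goes in M[K, t] for t ∈ {id}.
For K -> E: FIRST(E) = {ε}, so it goes in M[K, t] for t ∈ {}; since ε ∈ FIRST, also for every t ∈ FOLLOW(K) = {$}.
For K -> num: FIRST(num) = {num}, so it goes in M[K, t] for t ∈ {num}.

K -> num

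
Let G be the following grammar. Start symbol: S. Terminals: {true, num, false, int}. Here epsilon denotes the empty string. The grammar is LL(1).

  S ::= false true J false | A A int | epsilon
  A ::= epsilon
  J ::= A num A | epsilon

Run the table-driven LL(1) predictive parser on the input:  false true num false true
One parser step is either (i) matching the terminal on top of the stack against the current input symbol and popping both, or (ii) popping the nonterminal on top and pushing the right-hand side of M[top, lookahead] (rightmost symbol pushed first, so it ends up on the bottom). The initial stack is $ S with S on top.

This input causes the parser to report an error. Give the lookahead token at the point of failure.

step 1: stack=$ S  input=false true num false true $  — expand S ::= false true J false
step 2: stack=$ false J true false  input=false true num false true $  — match false
step 3: stack=$ false J true  input=true num false true $  — match true
step 4: stack=$ false J  input=num false true $  — expand J ::= A num A
step 5: stack=$ false A num A  input=num false true $  — expand A ::= epsilon
step 6: stack=$ false A num  input=num false true $  — match num
step 7: stack=$ false A  input=false true $  — expand A ::= epsilon
step 8: stack=$ false  input=false true $  — match false
step 9: stack=$  input=true $  — error: stack empty but input remains

true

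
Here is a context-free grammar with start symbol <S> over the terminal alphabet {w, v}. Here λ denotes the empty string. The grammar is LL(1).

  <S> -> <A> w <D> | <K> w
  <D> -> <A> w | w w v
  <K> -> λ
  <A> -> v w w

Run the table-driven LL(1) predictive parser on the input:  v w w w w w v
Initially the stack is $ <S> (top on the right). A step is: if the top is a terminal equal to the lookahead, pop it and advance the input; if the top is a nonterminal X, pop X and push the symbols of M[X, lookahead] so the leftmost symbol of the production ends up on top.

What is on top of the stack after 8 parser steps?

w

step 1: stack=$ <S>  input=v w w w w w v $  — expand <S> -> <A> w <D>
step 2: stack=$ <D> w <A>  input=v w w w w w v $  — expand <A> -> v w w
step 3: stack=$ <D> w w w v  input=v w w w w w v $  — match v
step 4: stack=$ <D> w w w  input=w w w w w v $  — match w
step 5: stack=$ <D> w w  input=w w w w v $  — match w
step 6: stack=$ <D> w  input=w w w v $  — match w
step 7: stack=$ <D>  input=w w v $  — expand <D> -> w w v
step 8: stack=$ v w w  input=w w v $  — match w
Stack after step 8: $ v w (top = w).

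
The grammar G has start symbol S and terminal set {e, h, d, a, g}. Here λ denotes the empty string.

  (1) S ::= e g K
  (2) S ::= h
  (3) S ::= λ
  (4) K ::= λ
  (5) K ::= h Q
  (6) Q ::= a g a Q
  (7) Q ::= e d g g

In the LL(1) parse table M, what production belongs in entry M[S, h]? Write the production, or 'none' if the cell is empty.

FIRST(S) = {λ, e, h}
FIRST(K) = {λ, h}
FIRST(Q) = {a, e}
FOLLOW(S) includes $ since S is the start symbol.
FOLLOW(S): S appears on no right-hand side. Thus FOLLOW(S) = {$}.
For S ::= e g K: FIRST(e g K) = {e}, so it goes in M[S, t] for t ∈ {e}.
For S ::= h: FIRST(h) = {h}, so it goes in M[S, t] for t ∈ {h}.
For S ::= λ: FIRST(λ) = {λ}, so it goes in M[S, t] for t ∈ {}; since λ ∈ FIRST, also for every t ∈ FOLLOW(S) = {$}.

S ::= h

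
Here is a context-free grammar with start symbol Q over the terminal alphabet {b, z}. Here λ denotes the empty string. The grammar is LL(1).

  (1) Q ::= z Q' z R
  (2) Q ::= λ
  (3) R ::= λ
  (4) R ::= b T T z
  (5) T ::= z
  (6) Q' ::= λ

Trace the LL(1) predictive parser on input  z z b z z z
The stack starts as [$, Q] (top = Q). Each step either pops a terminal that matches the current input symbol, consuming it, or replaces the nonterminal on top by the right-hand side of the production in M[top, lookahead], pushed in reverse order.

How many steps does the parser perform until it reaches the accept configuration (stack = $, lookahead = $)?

step 1: stack=$ Q  input=z z b z z z $  — expand Q ::= z Q' z R
step 2: stack=$ R z Q' z  input=z z b z z z $  — match z
step 3: stack=$ R z Q'  input=z b z z z $  — expand Q' ::= λ
step 4: stack=$ R z  input=z b z z z $  — match z
step 5: stack=$ R  input=b z z z $  — expand R ::= b T T z
step 6: stack=$ z T T b  input=b z z z $  — match b
step 7: stack=$ z T T  input=z z z $  — expand T ::= z
step 8: stack=$ z T z  input=z z z $  — match z
step 9: stack=$ z T  input=z z $  — expand T ::= z
step 10: stack=$ z z  input=z z $  — match z
step 11: stack=$ z  input=z $  — match z
Accept reached after 11 steps.

11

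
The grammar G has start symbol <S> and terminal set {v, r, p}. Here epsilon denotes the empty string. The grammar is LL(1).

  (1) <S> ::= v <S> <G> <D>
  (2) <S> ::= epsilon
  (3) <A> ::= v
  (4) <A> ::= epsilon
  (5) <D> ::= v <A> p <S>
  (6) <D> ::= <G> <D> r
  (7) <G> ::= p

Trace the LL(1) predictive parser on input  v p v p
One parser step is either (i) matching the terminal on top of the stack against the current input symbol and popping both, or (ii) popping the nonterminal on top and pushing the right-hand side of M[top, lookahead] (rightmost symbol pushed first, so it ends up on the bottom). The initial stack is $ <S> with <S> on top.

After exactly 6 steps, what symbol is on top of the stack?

v

     Stack            Input      Action
  1  $ <S>            v p v p $  expand <S> ::= v <S> <G> <D>
  2  $ <D> <G> <S> v  v p v p $  match v
  3  $ <D> <G> <S>    p v p $    expand <S> ::= epsilon
  4  $ <D> <G>        p v p $    expand <G> ::= p
  5  $ <D> p          p v p $    match p
  6  $ <D>            v p $      expand <D> ::= v <A> p <S>
Stack after step 6: $ <S> p <A> v (top = v).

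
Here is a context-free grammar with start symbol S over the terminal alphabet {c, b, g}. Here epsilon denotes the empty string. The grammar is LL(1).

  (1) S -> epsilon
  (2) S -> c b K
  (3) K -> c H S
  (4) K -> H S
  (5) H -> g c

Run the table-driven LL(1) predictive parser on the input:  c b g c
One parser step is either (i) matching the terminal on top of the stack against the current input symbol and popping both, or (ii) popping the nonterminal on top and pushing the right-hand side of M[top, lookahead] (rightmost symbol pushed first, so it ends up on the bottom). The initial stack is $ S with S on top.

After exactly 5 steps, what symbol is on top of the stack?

step 1: stack=$ S  input=c b g c $  — expand S -> c b K
step 2: stack=$ K b c  input=c b g c $  — match c
step 3: stack=$ K b  input=b g c $  — match b
step 4: stack=$ K  input=g c $  — expand K -> H S
step 5: stack=$ S H  input=g c $  — expand H -> g c
Stack after step 5: $ S c g (top = g).

g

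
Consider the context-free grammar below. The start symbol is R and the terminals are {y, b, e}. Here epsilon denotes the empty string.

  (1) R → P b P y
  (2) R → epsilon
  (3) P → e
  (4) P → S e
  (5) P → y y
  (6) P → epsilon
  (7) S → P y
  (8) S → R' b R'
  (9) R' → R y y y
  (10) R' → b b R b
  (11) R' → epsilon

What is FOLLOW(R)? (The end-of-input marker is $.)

FIRST(R) = {epsilon, b, e, y}  (via P b P y)
FIRST(R') = {epsilon, b, e, y}  (via R y y y)
FIRST(P) = {epsilon, b, e, y}  (via S e)
FIRST(S) = {b, e, y}  (via P y, R' b R')
FOLLOW(R) includes $ since R is the start symbol.
FOLLOW(R): in R'→R y y y, R is followed by y y y with FIRST {y}; in R'→b b R b, R is followed by b with FIRST {b}. Thus FOLLOW(R) = {$, b, y}.
FOLLOW(P): in R→P b P y (occurrence 1), P is followed by b P y with FIRST {b}; in R→P b P y (occurrence 2), P is followed by y with FIRST {y}; in S→P y, P is followed by y with FIRST {y}. Thus FOLLOW(P) = {b, y}.
FOLLOW(S): in P→S e, S is followed by e with FIRST {e}. Thus FOLLOW(S) = {e}.
FOLLOW(R'): in S→R' b R' (occurrence 1), R' is followed by b R' with FIRST {b}; in S→R' b R' (occurrence 2), the suffix after R' is empty, so FOLLOW(R') ⊇ FOLLOW(S) = {e}. Thus FOLLOW(R') = {b, e}.

{$, b, y}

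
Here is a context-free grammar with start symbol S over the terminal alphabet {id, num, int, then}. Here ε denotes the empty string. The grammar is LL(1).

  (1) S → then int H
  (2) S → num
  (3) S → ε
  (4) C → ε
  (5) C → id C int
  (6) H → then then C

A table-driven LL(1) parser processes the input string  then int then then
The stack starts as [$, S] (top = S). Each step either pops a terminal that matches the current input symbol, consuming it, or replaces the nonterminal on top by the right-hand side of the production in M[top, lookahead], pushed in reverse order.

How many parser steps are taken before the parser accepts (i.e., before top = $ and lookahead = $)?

7

     Stack          Input                 Action
  1  $ S            then int then then $  expand S → then int H
  2  $ H int then   then int then then $  match then
  3  $ H int        int then then $       match int
  4  $ H            then then $           expand H → then then C
  5  $ C then then  then then $           match then
  6  $ C then       then $                match then
  7  $ C            $                     expand C → ε
Accept reached after 7 steps.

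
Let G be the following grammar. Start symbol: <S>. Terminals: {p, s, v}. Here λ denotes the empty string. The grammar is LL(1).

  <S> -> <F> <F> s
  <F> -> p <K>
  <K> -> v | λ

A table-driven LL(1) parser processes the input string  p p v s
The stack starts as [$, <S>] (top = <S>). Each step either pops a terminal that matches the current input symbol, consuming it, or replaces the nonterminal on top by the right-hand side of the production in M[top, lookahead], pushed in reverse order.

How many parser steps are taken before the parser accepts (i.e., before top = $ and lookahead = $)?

9

step 1: stack=$ <S>  input=p p v s $  — expand <S> -> <F> <F> s
step 2: stack=$ s <F> <F>  input=p p v s $  — expand <F> -> p <K>
step 3: stack=$ s <F> <K> p  input=p p v s $  — match p
step 4: stack=$ s <F> <K>  input=p v s $  — expand <K> -> λ
step 5: stack=$ s <F>  input=p v s $  — expand <F> -> p <K>
step 6: stack=$ s <K> p  input=p v s $  — match p
step 7: stack=$ s <K>  input=v s $  — expand <K> -> v
step 8: stack=$ s v  input=v s $  — match v
step 9: stack=$ s  input=s $  — match s
Accept reached after 9 steps.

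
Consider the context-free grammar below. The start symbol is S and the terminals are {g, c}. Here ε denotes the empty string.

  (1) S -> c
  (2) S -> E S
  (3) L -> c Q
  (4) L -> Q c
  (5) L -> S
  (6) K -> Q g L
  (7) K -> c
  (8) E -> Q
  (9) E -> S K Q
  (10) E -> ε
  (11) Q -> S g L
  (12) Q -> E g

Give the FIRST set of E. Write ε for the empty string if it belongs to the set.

{ε, c, g}

FIRST(S) = {c, g}  (via E S)
FIRST(L) = {c, g}  (via Q c, S)
FIRST(K) = {c, g}  (via Q g L)
FIRST(E) = {ε, c, g}  (via Q, S K Q)
FIRST(Q) = {c, g}  (via S g L, E g)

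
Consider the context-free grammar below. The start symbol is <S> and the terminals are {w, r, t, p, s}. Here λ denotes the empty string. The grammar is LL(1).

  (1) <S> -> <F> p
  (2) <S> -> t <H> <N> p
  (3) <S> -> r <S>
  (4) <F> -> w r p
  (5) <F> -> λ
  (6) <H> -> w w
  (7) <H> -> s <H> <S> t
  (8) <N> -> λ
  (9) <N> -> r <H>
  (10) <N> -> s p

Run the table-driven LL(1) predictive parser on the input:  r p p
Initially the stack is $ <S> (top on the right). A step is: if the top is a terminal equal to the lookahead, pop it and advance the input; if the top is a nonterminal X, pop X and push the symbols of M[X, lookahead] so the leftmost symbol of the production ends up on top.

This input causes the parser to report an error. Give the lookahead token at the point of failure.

p

     Stack    Input    Action
  1  $ <S>    r p p $  expand <S> -> r <S>
  2  $ <S> r  r p p $  match r
  3  $ <S>    p p $    expand <S> -> <F> p
  4  $ p <F>  p p $    expand <F> -> λ
  5  $ p      p p $    match p
  6  $        p $      error: stack empty but input remains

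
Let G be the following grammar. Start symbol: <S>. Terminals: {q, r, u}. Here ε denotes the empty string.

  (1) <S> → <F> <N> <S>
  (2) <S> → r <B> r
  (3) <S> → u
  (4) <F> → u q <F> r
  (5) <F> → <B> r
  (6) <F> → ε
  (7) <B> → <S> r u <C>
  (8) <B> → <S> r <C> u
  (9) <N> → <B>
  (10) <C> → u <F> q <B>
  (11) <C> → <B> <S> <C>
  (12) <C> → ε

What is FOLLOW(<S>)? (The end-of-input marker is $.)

FIRST(<S>): from <S>→<F> <N> <S> we get {r, u}; from <S>→r <B> r we get {r}; from <S>→u we get {u}. So FIRST(<S>) = {r, u}.
FIRST(<B>): from <B>→<S> r u <C> we get {r, u}; from <B>→<S> r <C> u we get {r, u}. So FIRST(<B>) = {r, u}.
FIRST(<F>): from <F>→u q <F> r we get {u}; from <F>→<B> r we get {r, u}; from <F>→ε we get {ε}. So FIRST(<F>) = {ε, r, u}.
FIRST(<N>): from <N>→<B> we get {r, u}. So FIRST(<N>) = {r, u}.
FIRST(<C>): from <C>→u <F> q <B> we get {u}; from <C>→<B> <S> <C> we get {r, u}; from <C>→ε we get {ε}. So FIRST(<C>) = {ε, r, u}.
FOLLOW(<S>) includes $ since <S> is the start symbol.
FOLLOW(<F>): in <S>→<F> <N> <S>, <F> is followed by <N> <S> with FIRST {r, u}; in <F>→u q <F> r, <F> is followed by r with FIRST {r}; in <C>→u <F> q <B>, <F> is followed by q <B> with FIRST {q}. Thus FOLLOW(<F>) = {q, r, u}.
FOLLOW(<N>): in <S>→<F> <N> <S>, <N> is followed by <S> with FIRST {r, u}. Thus FOLLOW(<N>) = {r, u}.
FOLLOW(<S>): in <S>→<F> <N> <S>, the suffix after <S> is empty (adds nothing new); in <B>→<S> r u <C>, <S> is followed by r u <C> with FIRST {r}; in <B>→<S> r <C> u, <S> is followed by r <C> u with FIRST {r}; in <C>→<B> <S> <C>, <S> is followed by <C> with FIRST {ε, r, u}; in <C>→<B> <S> <C>, the suffix after <S> is nullable, so FOLLOW(<S>) ⊇ FOLLOW(<C>) = {r, u}. Thus FOLLOW(<S>) = {$, r, u}.
FOLLOW(<B>): in <S>→r <B> r, <B> is followed by r with FIRST {r}; in <F>→<B> r, <B> is followed by r with FIRST {r}; in <N>→<B>, the suffix after <B> is empty, so FOLLOW(<B>) ⊇ FOLLOW(<N>) = {r, u}; in <C>→u <F> q <B>, the suffix after <B> is empty, so FOLLOW(<B>) ⊇ FOLLOW(<C>) = {r, u}; in <C>→<B> <S> <C>, <B> is followed by <S> <C> with FIRST {r, u}. Thus FOLLOW(<B>) = {r, u}.
FOLLOW(<C>): in <B>→<S> r u <C>, the suffix after <C> is empty, so FOLLOW(<C>) ⊇ FOLLOW(<B>) = {r, u}; in <B>→<S> r <C> u, <C> is followed by u with FIRST {u}; in <C>→<B> <S> <C>, the suffix after <C> is empty (adds nothing new). Thus FOLLOW(<C>) = {r, u}.

{$, r, u}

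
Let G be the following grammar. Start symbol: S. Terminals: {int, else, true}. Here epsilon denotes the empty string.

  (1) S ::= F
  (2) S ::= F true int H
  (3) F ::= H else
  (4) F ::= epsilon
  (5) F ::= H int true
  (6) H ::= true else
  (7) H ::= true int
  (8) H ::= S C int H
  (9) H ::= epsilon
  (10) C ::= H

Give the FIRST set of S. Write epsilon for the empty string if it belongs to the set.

FIRST(S) = {epsilon, else, int, true}  (via F, F true int H)
FIRST(F) = {epsilon, else, int, true}  (via H else, H int true)
FIRST(H) = {epsilon, else, int, true}  (via S C int H)
FIRST(C) = {epsilon, else, int, true}  (via H)

{epsilon, else, int, true}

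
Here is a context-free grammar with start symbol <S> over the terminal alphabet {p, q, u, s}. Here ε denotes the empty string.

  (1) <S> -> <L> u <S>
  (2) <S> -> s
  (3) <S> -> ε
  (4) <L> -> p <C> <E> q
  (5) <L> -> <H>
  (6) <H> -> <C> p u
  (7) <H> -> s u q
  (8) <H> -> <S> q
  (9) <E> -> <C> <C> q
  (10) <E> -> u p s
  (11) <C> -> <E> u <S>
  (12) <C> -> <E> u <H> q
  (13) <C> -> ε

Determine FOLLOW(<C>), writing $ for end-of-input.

{p, q, u}

FIRST(<S>): from <S>-><L> u <S> we get {p, q, s, u}; from <S>->s we get {s}; from <S>->ε we get {ε}. So FIRST(<S>) = {ε, p, q, s, u}.
FIRST(<L>): from <L>->p <C> <E> q we get {p}; from <L>-><H> we get {p, q, s, u}. So FIRST(<L>) = {p, q, s, u}.
FIRST(<H>): from <H>-><C> p u we get {p, q, u}; from <H>->s u q we get {s}; from <H>-><S> q we get {p, q, s, u}. So FIRST(<H>) = {p, q, s, u}.
FIRST(<E>): from <E>-><C> <C> q we get {q, u}; from <E>->u p s we get {u}. So FIRST(<E>) = {q, u}.
FIRST(<C>): from <C>-><E> u <S> we get {q, u}; from <C>-><E> u <H> q we get {q, u}; from <C>->ε we get {ε}. So FIRST(<C>) = {ε, q, u}.
FOLLOW(<S>) includes $ since <S> is the start symbol.
FOLLOW(<L>): in <S>-><L> u <S>, <L> is followed by u <S> with FIRST {u}. Thus FOLLOW(<L>) = {u}.
FOLLOW(<H>): in <L>-><H>, the suffix after <H> is empty, so FOLLOW(<H>) ⊇ FOLLOW(<L>) = {u}; in <C>-><E> u <H> q, <H> is followed by q with FIRST {q}. Thus FOLLOW(<H>) = {q, u}.
FOLLOW(<E>): in <L>->p <C> <E> q, <E> is followed by q with FIRST {q}; in <C>-><E> u <S>, <E> is followed by u <S> with FIRST {u}; in <C>-><E> u <H> q, <E> is followed by u <H> q with FIRST {u}. Thus FOLLOW(<E>) = {q, u}.
FOLLOW(<C>): in <L>->p <C> <E> q, <C> is followed by <E> q with FIRST {q, u}; in <H>-><C> p u, <C> is followed by p u with FIRST {p}; in <E>-><C> <C> q (occurrence 1), <C> is followed by <C> q with FIRST {q, u}; in <E>-><C> <C> q (occurrence 2), <C> is followed by q with FIRST {q}. Thus FOLLOW(<C>) = {p, q, u}.
FOLLOW(<S>): in <S>-><L> u <S>, the suffix after <S> is empty (adds nothing new); in <H>-><S> q, <S> is followed by q with FIRST {q}; in <C>-><E> u <S>, the suffix after <S> is empty, so FOLLOW(<S>) ⊇ FOLLOW(<C>) = {p, q, u}. Thus FOLLOW(<S>) = {$, p, q, u}.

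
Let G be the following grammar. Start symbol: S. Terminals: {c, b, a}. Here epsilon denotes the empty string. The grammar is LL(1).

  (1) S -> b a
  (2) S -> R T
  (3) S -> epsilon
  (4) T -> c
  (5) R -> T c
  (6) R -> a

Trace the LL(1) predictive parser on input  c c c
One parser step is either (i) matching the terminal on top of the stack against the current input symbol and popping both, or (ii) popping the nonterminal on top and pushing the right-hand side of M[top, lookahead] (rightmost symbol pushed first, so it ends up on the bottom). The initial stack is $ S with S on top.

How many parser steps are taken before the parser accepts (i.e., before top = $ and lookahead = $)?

step 1: stack=$ S  input=c c c $  — expand S -> R T
step 2: stack=$ T R  input=c c c $  — expand R -> T c
step 3: stack=$ T c T  input=c c c $  — expand T -> c
step 4: stack=$ T c c  input=c c c $  — match c
step 5: stack=$ T c  input=c c $  — match c
step 6: stack=$ T  input=c $  — expand T -> c
step 7: stack=$ c  input=c $  — match c
Accept reached after 7 steps.

7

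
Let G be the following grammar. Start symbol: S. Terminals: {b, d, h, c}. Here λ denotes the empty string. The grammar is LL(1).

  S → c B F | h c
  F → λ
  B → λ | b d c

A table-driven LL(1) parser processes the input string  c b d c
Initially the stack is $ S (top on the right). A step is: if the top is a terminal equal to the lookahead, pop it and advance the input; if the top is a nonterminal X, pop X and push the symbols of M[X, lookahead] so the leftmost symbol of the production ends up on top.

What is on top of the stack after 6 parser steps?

     Stack      Input      Action
  1  $ S        c b d c $  expand S → c B F
  2  $ F B c    c b d c $  match c
  3  $ F B      b d c $    expand B → b d c
  4  $ F c d b  b d c $    match b
  5  $ F c d    d c $      match d
  6  $ F c      c $        match c
Stack after step 6: $ F (top = F).

F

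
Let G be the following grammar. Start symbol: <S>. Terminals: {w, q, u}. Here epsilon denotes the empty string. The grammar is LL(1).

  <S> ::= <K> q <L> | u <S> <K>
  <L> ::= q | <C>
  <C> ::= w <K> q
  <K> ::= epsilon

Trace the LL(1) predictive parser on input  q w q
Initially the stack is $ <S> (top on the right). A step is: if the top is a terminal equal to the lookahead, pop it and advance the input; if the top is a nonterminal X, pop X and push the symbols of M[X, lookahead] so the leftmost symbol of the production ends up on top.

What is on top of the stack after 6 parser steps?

step 1: stack=$ <S>  input=q w q $  — expand <S> ::= <K> q <L>
step 2: stack=$ <L> q <K>  input=q w q $  — expand <K> ::= epsilon
step 3: stack=$ <L> q  input=q w q $  — match q
step 4: stack=$ <L>  input=w q $  — expand <L> ::= <C>
step 5: stack=$ <C>  input=w q $  — expand <C> ::= w <K> q
step 6: stack=$ q <K> w  input=w q $  — match w
Stack after step 6: $ q <K> (top = <K>).

<K>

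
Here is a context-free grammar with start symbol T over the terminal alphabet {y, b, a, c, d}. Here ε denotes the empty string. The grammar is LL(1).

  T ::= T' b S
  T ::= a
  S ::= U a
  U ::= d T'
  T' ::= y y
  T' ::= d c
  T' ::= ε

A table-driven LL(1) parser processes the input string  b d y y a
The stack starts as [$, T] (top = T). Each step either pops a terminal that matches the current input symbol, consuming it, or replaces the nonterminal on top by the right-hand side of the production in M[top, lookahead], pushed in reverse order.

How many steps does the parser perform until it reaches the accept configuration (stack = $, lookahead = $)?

10

      Stack     Input        Action
   1  $ T       b d y y a $  expand T ::= T' b S
   2  $ S b T'  b d y y a $  expand T' ::= ε
   3  $ S b     b d y y a $  match b
   4  $ S       d y y a $    expand S ::= U a
   5  $ a U     d y y a $    expand U ::= d T'
   6  $ a T' d  d y y a $    match d
   7  $ a T'    y y a $      expand T' ::= y y
   8  $ a y y   y y a $      match y
   9  $ a y     y a $        match y
  10  $ a       a $          match a
Accept reached after 10 steps.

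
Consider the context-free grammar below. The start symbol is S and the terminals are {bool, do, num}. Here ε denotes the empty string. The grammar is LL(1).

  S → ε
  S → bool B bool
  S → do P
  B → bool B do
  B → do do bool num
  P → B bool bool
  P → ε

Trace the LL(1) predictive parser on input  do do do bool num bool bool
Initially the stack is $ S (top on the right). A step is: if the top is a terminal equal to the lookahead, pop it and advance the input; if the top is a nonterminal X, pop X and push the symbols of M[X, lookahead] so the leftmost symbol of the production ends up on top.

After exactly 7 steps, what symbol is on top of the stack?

     Stack                       Input                          Action
  1  $ S                         do do do bool num bool bool $  expand S → do P
  2  $ P do                      do do do bool num bool bool $  match do
  3  $ P                         do do bool num bool bool $     expand P → B bool bool
  4  $ bool bool B               do do bool num bool bool $     expand B → do do bool num
  5  $ bool bool num bool do do  do do bool num bool bool $     match do
  6  $ bool bool num bool do     do bool num bool bool $        match do
  7  $ bool bool num bool        bool num bool bool $           match bool
Stack after step 7: $ bool bool num (top = num).

num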